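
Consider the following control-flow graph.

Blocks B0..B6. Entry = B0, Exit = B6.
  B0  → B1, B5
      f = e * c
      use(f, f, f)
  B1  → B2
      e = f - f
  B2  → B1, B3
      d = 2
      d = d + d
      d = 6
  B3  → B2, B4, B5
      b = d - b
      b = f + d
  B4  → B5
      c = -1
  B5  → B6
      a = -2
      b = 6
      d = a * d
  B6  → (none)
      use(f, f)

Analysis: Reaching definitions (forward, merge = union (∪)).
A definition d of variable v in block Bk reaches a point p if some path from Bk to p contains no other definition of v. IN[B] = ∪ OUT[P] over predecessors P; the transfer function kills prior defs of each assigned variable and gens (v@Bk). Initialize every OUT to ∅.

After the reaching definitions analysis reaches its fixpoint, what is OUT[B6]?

Answer: {a@B5, b@B5, c@B4, d@B5, e@B1, f@B0}

Derivation:
Converged values:
  B0:  IN={}  OUT={f@B0}
  B1:  IN={b@B3, d@B2, e@B1, f@B0}  OUT={b@B3, d@B2, e@B1, f@B0}
  B2:  IN={b@B3, d@B2, e@B1, f@B0}  OUT={b@B3, d@B2, e@B1, f@B0}
  B3:  IN={b@B3, d@B2, e@B1, f@B0}  OUT={b@B3, d@B2, e@B1, f@B0}
  B4:  IN={b@B3, d@B2, e@B1, f@B0}  OUT={b@B3, c@B4, d@B2, e@B1, f@B0}
  B5:  IN={b@B3, c@B4, d@B2, e@B1, f@B0}  OUT={a@B5, b@B5, c@B4, d@B5, e@B1, f@B0}
  B6:  IN={a@B5, b@B5, c@B4, d@B5, e@B1, f@B0}  OUT={a@B5, b@B5, c@B4, d@B5, e@B1, f@B0}

Merge at B6: IN[B6] = OUT[B5] = {a@B5, b@B5, c@B4, d@B5, e@B1, f@B0}
Applying B6's transfer function to that IN value gives OUT[B6] (row B6 above).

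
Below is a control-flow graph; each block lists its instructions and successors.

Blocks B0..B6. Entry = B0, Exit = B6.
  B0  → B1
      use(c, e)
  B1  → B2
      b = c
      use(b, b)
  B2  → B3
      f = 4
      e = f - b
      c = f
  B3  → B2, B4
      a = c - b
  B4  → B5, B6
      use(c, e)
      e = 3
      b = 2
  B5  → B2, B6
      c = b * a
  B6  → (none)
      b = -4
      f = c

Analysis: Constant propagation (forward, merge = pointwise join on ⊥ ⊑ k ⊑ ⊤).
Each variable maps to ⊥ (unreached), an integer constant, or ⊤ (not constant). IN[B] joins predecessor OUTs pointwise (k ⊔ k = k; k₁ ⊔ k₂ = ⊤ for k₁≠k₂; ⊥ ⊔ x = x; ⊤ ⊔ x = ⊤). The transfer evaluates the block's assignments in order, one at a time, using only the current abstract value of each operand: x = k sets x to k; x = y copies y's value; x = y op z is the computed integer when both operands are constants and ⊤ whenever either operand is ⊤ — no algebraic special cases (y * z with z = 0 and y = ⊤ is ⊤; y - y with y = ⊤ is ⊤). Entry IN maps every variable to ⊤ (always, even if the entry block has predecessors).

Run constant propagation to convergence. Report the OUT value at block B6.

Converged values:
  B0:  IN=(all ⊤)  OUT=(all ⊤)
  B1:  IN=(all ⊤)  OUT=(all ⊤)
  B2:  IN=(all ⊤)  OUT={c:4, f:4; rest ⊤}
  B3:  IN={c:4, f:4; rest ⊤}  OUT={c:4, f:4; rest ⊤}
  B4:  IN={c:4, f:4; rest ⊤}  OUT={b:2, c:4, e:3, f:4; rest ⊤}
  B5:  IN={b:2, c:4, e:3, f:4; rest ⊤}  OUT={b:2, e:3, f:4; rest ⊤}
  B6:  IN={b:2, e:3, f:4; rest ⊤}  OUT={b:-4, e:3; rest ⊤}

Merge at B6: IN[B6] = OUT[B4] ⊔ OUT[B5] = {a: ⊤, b: 2, c: ⊤, d: ⊤, e: 3, f: 4}
Applying B6's transfer function to that IN value gives OUT[B6] (row B6 above).

Answer: {a: ⊤, b: -4, c: ⊤, d: ⊤, e: 3, f: ⊤}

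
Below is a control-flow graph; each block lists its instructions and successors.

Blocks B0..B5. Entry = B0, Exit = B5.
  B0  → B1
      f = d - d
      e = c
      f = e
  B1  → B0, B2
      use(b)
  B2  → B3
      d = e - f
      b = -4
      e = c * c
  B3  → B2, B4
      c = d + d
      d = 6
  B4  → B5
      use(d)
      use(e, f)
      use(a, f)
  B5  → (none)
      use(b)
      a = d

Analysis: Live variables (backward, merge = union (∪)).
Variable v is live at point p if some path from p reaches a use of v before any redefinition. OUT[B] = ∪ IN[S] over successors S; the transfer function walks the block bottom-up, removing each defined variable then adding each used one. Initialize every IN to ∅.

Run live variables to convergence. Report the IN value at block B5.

Answer: {b, d}

Working:
Per-block solution:
  B0: | IN={a, b, c, d} | OUT={a, b, c, d, e, f}
  B1: | IN={a, b, c, d, e, f} | OUT={a, b, c, d, e, f}
  B2: | IN={a, c, e, f} | OUT={a, b, d, e, f}
  B3: | IN={a, b, d, e, f} | OUT={a, b, c, d, e, f}
  B4: | IN={a, b, d, e, f} | OUT={b, d}
  B5: | IN={b, d} | OUT={}

B5 is the boundary node: OUT[B5] = {}
Applying B5's transfer function to that OUT value gives IN[B5] (row B5 above).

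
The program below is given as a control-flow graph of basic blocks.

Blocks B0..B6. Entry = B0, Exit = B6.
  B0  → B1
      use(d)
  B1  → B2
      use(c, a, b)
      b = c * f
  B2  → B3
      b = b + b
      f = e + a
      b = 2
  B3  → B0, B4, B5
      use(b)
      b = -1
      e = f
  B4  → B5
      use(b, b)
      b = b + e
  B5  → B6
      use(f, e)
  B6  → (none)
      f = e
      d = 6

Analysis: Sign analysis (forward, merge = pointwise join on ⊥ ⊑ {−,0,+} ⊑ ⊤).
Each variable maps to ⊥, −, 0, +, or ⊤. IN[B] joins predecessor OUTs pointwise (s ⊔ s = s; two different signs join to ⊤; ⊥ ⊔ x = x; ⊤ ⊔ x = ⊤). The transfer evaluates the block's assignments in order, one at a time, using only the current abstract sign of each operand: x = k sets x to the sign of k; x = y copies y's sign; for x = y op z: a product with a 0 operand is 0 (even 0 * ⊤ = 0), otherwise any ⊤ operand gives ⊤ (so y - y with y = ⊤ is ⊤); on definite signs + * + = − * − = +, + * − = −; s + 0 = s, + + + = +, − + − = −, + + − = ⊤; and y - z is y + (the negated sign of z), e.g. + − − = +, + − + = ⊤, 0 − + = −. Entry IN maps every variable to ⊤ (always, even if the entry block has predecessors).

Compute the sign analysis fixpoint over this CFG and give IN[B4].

Converged values:
  B0:  IN=(all ⊤)  OUT=(all ⊤)
  B1:  IN=(all ⊤)  OUT=(all ⊤)
  B2:  IN=(all ⊤)  OUT={b:+; rest ⊤}
  B3:  IN={b:+; rest ⊤}  OUT={b:-; rest ⊤}
  B4:  IN={b:-; rest ⊤}  OUT=(all ⊤)
  B5:  IN=(all ⊤)  OUT=(all ⊤)
  B6:  IN=(all ⊤)  OUT={d:+; rest ⊤}

Merge at B4: IN[B4] = OUT[B3] = {a: ⊤, b: -, c: ⊤, d: ⊤, e: ⊤, f: ⊤}

Answer: {a: ⊤, b: -, c: ⊤, d: ⊤, e: ⊤, f: ⊤}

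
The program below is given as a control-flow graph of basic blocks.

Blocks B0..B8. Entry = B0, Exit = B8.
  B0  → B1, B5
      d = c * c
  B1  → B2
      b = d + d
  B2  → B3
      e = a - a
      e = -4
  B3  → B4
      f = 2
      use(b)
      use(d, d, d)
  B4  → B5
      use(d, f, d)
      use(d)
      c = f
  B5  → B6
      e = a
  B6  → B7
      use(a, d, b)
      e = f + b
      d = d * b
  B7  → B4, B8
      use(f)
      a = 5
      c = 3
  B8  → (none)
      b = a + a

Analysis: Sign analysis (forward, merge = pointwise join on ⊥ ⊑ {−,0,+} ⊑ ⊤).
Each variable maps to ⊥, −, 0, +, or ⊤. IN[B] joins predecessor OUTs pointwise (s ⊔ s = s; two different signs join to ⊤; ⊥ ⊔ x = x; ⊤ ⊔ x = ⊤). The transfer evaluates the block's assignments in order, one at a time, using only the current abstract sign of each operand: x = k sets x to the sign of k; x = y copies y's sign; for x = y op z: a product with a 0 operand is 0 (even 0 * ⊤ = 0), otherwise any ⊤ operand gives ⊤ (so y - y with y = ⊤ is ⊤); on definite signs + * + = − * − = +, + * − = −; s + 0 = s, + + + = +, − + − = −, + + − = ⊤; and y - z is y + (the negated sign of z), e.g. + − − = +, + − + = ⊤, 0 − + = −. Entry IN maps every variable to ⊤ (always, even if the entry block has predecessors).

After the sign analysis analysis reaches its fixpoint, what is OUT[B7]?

Per-block solution:
  B0:   IN=(all ⊤)   OUT=(all ⊤)
  B1:   IN=(all ⊤)   OUT=(all ⊤)
  B2:   IN=(all ⊤)   OUT={e:-; rest ⊤}
  B3:   IN={e:-; rest ⊤}   OUT={e:-, f:+; rest ⊤}
  B4:   IN=(all ⊤)   OUT=(all ⊤)
  B5:   IN=(all ⊤)   OUT=(all ⊤)
  B6:   IN=(all ⊤)   OUT=(all ⊤)
  B7:   IN=(all ⊤)   OUT={a:+, c:+; rest ⊤}
  B8:   IN={a:+, c:+; rest ⊤}   OUT={a:+, b:+, c:+; rest ⊤}

Merge at B7: IN[B7] = OUT[B6] = {a: ⊤, b: ⊤, c: ⊤, d: ⊤, e: ⊤, f: ⊤}
Applying B7's transfer function to that IN value gives OUT[B7] (row B7 above).

Answer: {a: +, b: ⊤, c: +, d: ⊤, e: ⊤, f: ⊤}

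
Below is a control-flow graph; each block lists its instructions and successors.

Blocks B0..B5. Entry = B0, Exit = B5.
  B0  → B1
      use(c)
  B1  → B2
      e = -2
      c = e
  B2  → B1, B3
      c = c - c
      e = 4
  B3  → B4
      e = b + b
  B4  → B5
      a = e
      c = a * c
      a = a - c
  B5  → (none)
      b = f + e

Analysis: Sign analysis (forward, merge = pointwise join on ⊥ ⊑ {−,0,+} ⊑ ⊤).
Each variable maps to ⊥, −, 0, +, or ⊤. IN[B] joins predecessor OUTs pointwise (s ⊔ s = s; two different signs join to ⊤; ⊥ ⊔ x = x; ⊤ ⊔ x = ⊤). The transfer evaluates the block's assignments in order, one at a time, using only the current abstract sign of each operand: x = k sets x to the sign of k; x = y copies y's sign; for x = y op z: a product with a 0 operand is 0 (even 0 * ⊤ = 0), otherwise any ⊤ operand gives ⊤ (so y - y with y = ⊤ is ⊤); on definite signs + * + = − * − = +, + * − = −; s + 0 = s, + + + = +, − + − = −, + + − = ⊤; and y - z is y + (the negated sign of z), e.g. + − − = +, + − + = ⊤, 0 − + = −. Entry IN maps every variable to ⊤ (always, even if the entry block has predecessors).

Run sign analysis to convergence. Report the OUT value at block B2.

Per-block solution:
  B0:  IN=(all ⊤)  OUT=(all ⊤)
  B1:  IN=(all ⊤)  OUT={c:-, e:-; rest ⊤}
  B2:  IN={c:-, e:-; rest ⊤}  OUT={e:+; rest ⊤}
  B3:  IN={e:+; rest ⊤}  OUT=(all ⊤)
  B4:  IN=(all ⊤)  OUT=(all ⊤)
  B5:  IN=(all ⊤)  OUT=(all ⊤)

Merge at B2: IN[B2] = OUT[B1] = {a: ⊤, b: ⊤, c: -, d: ⊤, e: -, f: ⊤}
Applying B2's transfer function to that IN value gives OUT[B2] (row B2 above).

Answer: {a: ⊤, b: ⊤, c: ⊤, d: ⊤, e: +, f: ⊤}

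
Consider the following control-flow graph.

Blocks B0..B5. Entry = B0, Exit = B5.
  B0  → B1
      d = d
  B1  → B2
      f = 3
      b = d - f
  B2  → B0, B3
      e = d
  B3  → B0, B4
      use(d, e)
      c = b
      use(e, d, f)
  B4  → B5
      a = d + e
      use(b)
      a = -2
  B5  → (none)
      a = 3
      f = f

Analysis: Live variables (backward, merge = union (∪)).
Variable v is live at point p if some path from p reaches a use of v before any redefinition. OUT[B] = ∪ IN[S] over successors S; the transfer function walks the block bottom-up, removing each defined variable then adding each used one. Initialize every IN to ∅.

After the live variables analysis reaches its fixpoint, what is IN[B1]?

Answer: {d}

Derivation:
Fixpoint table:
  B0:  IN={d}  OUT={d}
  B1:  IN={d}  OUT={b, d, f}
  B2:  IN={b, d, f}  OUT={b, d, e, f}
  B3:  IN={b, d, e, f}  OUT={b, d, e, f}
  B4:  IN={b, d, e, f}  OUT={f}
  B5:  IN={f}  OUT={}

Merge at B1: OUT[B1] = IN[B2] = {b, d, f}
Applying B1's transfer function to that OUT value gives IN[B1] (row B1 above).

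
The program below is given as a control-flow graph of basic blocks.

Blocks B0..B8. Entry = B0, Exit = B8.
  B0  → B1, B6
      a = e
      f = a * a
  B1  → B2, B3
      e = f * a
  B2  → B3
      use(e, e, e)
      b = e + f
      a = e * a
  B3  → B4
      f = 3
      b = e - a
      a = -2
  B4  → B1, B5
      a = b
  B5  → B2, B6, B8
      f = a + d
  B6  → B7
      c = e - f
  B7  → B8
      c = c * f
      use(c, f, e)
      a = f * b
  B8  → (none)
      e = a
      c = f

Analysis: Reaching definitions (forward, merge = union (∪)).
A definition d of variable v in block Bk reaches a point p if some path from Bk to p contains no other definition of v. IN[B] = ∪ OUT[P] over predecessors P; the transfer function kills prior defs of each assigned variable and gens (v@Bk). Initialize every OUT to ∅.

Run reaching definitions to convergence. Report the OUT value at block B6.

Answer: {a@B0, a@B4, b@B3, c@B6, e@B1, f@B0, f@B5}

Trace:
Fixpoint table:
  B0:   IN={}   OUT={a@B0, f@B0}
  B1:   IN={a@B0, a@B4, b@B3, e@B1, f@B0, f@B3}   OUT={a@B0, a@B4, b@B3, e@B1, f@B0, f@B3}
  B2:   IN={a@B0, a@B4, b@B3, e@B1, f@B0, f@B3, f@B5}   OUT={a@B2, b@B2, e@B1, f@B0, f@B3, f@B5}
  B3:   IN={a@B0, a@B2, a@B4, b@B2, b@B3, e@B1, f@B0, f@B3, f@B5}   OUT={a@B3, b@B3, e@B1, f@B3}
  B4:   IN={a@B3, b@B3, e@B1, f@B3}   OUT={a@B4, b@B3, e@B1, f@B3}
  B5:   IN={a@B4, b@B3, e@B1, f@B3}   OUT={a@B4, b@B3, e@B1, f@B5}
  B6:   IN={a@B0, a@B4, b@B3, e@B1, f@B0, f@B5}   OUT={a@B0, a@B4, b@B3, c@B6, e@B1, f@B0, f@B5}
  B7:   IN={a@B0, a@B4, b@B3, c@B6, e@B1, f@B0, f@B5}   OUT={a@B7, b@B3, c@B7, e@B1, f@B0, f@B5}
  B8:   IN={a@B4, a@B7, b@B3, c@B7, e@B1, f@B0, f@B5}   OUT={a@B4, a@B7, b@B3, c@B8, e@B8, f@B0, f@B5}

Merge at B6: IN[B6] = OUT[B0] ⊔ OUT[B5] = {a@B0, a@B4, b@B3, e@B1, f@B0, f@B5}
Applying B6's transfer function to that IN value gives OUT[B6] (row B6 above).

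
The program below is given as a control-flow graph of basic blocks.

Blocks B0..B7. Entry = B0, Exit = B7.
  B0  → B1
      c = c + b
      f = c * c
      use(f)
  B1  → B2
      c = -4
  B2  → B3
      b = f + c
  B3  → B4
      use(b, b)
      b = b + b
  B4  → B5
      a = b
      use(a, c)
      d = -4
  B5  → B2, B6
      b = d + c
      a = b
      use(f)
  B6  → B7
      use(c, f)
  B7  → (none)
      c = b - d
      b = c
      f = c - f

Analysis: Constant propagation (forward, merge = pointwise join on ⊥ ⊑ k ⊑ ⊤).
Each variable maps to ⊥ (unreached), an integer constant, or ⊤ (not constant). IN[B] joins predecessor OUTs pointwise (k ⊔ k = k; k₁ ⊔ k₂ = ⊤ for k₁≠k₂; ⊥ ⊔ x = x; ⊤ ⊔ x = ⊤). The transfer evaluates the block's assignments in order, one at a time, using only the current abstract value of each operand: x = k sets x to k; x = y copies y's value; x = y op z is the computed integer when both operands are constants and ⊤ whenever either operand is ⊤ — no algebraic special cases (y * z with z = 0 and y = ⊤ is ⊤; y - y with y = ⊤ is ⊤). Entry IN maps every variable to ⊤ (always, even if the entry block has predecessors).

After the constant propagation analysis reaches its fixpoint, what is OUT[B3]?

Answer: {a: ⊤, b: ⊤, c: -4, d: ⊤, e: ⊤, f: ⊤}

Derivation:
Per-block solution:
  B0: | IN=(all ⊤) | OUT=(all ⊤)
  B1: | IN=(all ⊤) | OUT={c:-4; rest ⊤}
  B2: | IN={c:-4; rest ⊤} | OUT={c:-4; rest ⊤}
  B3: | IN={c:-4; rest ⊤} | OUT={c:-4; rest ⊤}
  B4: | IN={c:-4; rest ⊤} | OUT={c:-4, d:-4; rest ⊤}
  B5: | IN={c:-4, d:-4; rest ⊤} | OUT={a:-8, b:-8, c:-4, d:-4; rest ⊤}
  B6: | IN={a:-8, b:-8, c:-4, d:-4; rest ⊤} | OUT={a:-8, b:-8, c:-4, d:-4; rest ⊤}
  B7: | IN={a:-8, b:-8, c:-4, d:-4; rest ⊤} | OUT={a:-8, b:-4, c:-4, d:-4; rest ⊤}

Merge at B3: IN[B3] = OUT[B2] = {a: ⊤, b: ⊤, c: -4, d: ⊤, e: ⊤, f: ⊤}
Applying B3's transfer function to that IN value gives OUT[B3] (row B3 above).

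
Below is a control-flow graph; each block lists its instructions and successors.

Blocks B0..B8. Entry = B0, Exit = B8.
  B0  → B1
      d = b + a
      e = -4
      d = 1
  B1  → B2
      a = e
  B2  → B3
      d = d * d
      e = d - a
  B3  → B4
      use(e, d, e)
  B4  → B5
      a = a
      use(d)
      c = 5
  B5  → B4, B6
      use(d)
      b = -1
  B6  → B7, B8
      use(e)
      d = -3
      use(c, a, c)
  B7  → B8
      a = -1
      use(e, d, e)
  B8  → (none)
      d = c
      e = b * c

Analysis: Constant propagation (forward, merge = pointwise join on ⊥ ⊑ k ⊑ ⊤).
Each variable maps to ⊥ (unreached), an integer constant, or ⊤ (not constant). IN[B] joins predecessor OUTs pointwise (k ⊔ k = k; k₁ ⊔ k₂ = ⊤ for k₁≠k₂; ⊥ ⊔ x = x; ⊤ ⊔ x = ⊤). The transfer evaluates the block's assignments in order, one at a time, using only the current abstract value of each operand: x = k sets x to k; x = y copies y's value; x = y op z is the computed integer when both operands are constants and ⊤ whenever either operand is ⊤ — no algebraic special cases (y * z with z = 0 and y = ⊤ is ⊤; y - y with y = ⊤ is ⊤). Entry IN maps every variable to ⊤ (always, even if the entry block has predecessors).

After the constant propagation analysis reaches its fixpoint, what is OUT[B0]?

Converged values:
  B0: | IN=(all ⊤) | OUT={d:1, e:-4; rest ⊤}
  B1: | IN={d:1, e:-4; rest ⊤} | OUT={a:-4, d:1, e:-4; rest ⊤}
  B2: | IN={a:-4, d:1, e:-4; rest ⊤} | OUT={a:-4, d:1, e:5; rest ⊤}
  B3: | IN={a:-4, d:1, e:5; rest ⊤} | OUT={a:-4, d:1, e:5; rest ⊤}
  B4: | IN={a:-4, d:1, e:5; rest ⊤} | OUT={a:-4, c:5, d:1, e:5; rest ⊤}
  B5: | IN={a:-4, c:5, d:1, e:5; rest ⊤} | OUT={a:-4, b:-1, c:5, d:1, e:5; rest ⊤}
  B6: | IN={a:-4, b:-1, c:5, d:1, e:5; rest ⊤} | OUT={a:-4, b:-1, c:5, d:-3, e:5; rest ⊤}
  B7: | IN={a:-4, b:-1, c:5, d:-3, e:5; rest ⊤} | OUT={a:-1, b:-1, c:5, d:-3, e:5; rest ⊤}
  B8: | IN={b:-1, c:5, d:-3, e:5; rest ⊤} | OUT={b:-1, c:5, d:5, e:-5; rest ⊤}

B0 is the boundary node: IN[B0] = {a: ⊤, b: ⊤, c: ⊤, d: ⊤, e: ⊤, f: ⊤}
Applying B0's transfer function to that IN value gives OUT[B0] (row B0 above).

Answer: {a: ⊤, b: ⊤, c: ⊤, d: 1, e: -4, f: ⊤}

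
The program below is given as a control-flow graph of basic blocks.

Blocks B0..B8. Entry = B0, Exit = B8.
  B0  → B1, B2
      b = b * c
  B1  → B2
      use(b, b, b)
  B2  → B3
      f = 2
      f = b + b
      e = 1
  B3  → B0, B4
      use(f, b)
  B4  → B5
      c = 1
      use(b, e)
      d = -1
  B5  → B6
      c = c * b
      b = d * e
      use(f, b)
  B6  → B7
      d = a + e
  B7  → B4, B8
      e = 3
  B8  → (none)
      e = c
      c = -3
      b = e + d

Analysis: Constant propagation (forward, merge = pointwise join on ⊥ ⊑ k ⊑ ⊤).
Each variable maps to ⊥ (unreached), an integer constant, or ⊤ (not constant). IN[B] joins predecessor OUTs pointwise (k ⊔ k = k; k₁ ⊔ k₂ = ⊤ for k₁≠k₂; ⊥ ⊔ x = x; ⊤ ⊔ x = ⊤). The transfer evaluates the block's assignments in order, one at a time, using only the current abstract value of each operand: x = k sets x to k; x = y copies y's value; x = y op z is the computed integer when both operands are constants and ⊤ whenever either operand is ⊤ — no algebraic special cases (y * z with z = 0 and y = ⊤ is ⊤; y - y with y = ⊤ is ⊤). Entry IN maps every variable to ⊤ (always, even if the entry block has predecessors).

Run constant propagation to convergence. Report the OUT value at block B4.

Answer: {a: ⊤, b: ⊤, c: 1, d: -1, e: ⊤, f: ⊤}

Derivation:
Per-block solution:
  B0:   IN=(all ⊤)   OUT=(all ⊤)
  B1:   IN=(all ⊤)   OUT=(all ⊤)
  B2:   IN=(all ⊤)   OUT={e:1; rest ⊤}
  B3:   IN={e:1; rest ⊤}   OUT={e:1; rest ⊤}
  B4:   IN=(all ⊤)   OUT={c:1, d:-1; rest ⊤}
  B5:   IN={c:1, d:-1; rest ⊤}   OUT={d:-1; rest ⊤}
  B6:   IN={d:-1; rest ⊤}   OUT=(all ⊤)
  B7:   IN=(all ⊤)   OUT={e:3; rest ⊤}
  B8:   IN={e:3; rest ⊤}   OUT={c:-3; rest ⊤}

Merge at B4: IN[B4] = OUT[B3] ⊔ OUT[B7] = {a: ⊤, b: ⊤, c: ⊤, d: ⊤, e: ⊤, f: ⊤}
Applying B4's transfer function to that IN value gives OUT[B4] (row B4 above).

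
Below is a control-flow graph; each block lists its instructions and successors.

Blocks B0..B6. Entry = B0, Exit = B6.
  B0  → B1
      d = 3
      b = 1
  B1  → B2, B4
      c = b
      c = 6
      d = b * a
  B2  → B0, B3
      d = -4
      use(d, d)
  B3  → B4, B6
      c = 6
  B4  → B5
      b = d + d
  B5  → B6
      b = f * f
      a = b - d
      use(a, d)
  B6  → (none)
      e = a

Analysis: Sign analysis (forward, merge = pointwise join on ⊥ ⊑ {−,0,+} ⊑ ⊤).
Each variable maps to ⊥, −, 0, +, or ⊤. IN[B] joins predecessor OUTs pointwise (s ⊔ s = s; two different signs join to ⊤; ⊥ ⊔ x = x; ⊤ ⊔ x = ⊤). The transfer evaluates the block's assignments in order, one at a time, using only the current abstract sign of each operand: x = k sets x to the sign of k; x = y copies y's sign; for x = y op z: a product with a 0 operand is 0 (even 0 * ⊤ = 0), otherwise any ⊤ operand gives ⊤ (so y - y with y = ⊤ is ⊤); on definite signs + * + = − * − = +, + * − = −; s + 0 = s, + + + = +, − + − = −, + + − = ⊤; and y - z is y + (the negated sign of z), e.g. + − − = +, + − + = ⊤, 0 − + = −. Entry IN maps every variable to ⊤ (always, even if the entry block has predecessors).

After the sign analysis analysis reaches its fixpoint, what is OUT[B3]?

Answer: {a: ⊤, b: +, c: +, d: -, e: ⊤, f: ⊤}

Working:
Converged values:
  B0: | IN=(all ⊤) | OUT={b:+, d:+; rest ⊤}
  B1: | IN={b:+, d:+; rest ⊤} | OUT={b:+, c:+; rest ⊤}
  B2: | IN={b:+, c:+; rest ⊤} | OUT={b:+, c:+, d:-; rest ⊤}
  B3: | IN={b:+, c:+, d:-; rest ⊤} | OUT={b:+, c:+, d:-; rest ⊤}
  B4: | IN={b:+, c:+; rest ⊤} | OUT={c:+; rest ⊤}
  B5: | IN={c:+; rest ⊤} | OUT={c:+; rest ⊤}
  B6: | IN={c:+; rest ⊤} | OUT={c:+; rest ⊤}

Merge at B3: IN[B3] = OUT[B2] = {a: ⊤, b: +, c: +, d: -, e: ⊤, f: ⊤}
Applying B3's transfer function to that IN value gives OUT[B3] (row B3 above).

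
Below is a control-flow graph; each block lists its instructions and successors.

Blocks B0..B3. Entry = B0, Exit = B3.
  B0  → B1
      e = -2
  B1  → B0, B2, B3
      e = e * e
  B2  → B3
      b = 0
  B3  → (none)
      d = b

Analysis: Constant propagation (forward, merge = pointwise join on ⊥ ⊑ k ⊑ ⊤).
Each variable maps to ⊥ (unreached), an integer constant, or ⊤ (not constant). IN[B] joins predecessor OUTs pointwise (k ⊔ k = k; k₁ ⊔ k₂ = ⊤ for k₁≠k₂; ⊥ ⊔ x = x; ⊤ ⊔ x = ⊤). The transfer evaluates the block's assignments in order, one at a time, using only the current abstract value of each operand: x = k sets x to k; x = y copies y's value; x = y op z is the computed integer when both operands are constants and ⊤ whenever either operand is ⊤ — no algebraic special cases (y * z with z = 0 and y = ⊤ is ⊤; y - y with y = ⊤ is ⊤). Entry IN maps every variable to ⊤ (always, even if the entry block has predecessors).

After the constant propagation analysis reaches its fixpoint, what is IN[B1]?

Answer: {a: ⊤, b: ⊤, c: ⊤, d: ⊤, e: -2, f: ⊤}

Trace:
Converged values:
  B0: | IN=(all ⊤) | OUT={e:-2; rest ⊤}
  B1: | IN={e:-2; rest ⊤} | OUT={e:4; rest ⊤}
  B2: | IN={e:4; rest ⊤} | OUT={b:0, e:4; rest ⊤}
  B3: | IN={e:4; rest ⊤} | OUT={e:4; rest ⊤}

Merge at B1: IN[B1] = OUT[B0] = {a: ⊤, b: ⊤, c: ⊤, d: ⊤, e: -2, f: ⊤}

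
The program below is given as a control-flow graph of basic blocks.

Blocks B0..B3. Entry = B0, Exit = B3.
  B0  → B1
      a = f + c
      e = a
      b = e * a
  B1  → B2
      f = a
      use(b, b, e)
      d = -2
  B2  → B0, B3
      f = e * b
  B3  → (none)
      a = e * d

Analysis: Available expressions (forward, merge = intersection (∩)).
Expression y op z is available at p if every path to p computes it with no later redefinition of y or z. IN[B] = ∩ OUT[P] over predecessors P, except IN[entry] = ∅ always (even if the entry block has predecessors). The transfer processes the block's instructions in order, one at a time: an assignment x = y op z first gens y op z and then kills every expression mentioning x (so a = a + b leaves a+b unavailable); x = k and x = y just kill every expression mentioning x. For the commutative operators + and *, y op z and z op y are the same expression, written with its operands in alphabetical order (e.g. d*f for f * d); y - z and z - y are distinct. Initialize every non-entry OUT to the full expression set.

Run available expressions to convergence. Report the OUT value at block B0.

Answer: {a*e, c+f}

Trace:
Converged values:
  B0:   IN={}   OUT={a*e, c+f}
  B1:   IN={a*e, c+f}   OUT={a*e}
  B2:   IN={a*e}   OUT={a*e, b*e}
  B3:   IN={a*e, b*e}   OUT={b*e, d*e}

Merge at B0 (entry node, so the boundary value {} is joined with the incoming edge(s)): IN[B0] = {} ∩ OUT[B2] = {}
Applying B0's transfer function to that IN value gives OUT[B0] (row B0 above).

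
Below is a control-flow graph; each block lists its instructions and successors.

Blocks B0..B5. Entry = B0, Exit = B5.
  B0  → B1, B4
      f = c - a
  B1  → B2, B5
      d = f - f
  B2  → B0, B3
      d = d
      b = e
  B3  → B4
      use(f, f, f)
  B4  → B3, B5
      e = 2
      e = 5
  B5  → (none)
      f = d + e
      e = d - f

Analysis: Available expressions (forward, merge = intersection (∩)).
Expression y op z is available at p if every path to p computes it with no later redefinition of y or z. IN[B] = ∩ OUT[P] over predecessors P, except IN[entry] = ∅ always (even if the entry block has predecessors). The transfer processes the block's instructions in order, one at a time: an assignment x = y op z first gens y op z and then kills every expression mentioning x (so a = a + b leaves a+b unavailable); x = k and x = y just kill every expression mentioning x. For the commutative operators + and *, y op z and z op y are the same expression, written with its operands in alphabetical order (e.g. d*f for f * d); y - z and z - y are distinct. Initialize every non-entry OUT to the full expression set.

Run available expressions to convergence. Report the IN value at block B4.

Answer: {c-a}

Derivation:
Fixpoint table:
  B0: | IN={} | OUT={c-a}
  B1: | IN={c-a} | OUT={c-a, f-f}
  B2: | IN={c-a, f-f} | OUT={c-a, f-f}
  B3: | IN={c-a} | OUT={c-a}
  B4: | IN={c-a} | OUT={c-a}
  B5: | IN={c-a} | OUT={c-a, d-f}

Merge at B4: IN[B4] = OUT[B0] ∩ OUT[B3] = {c-a}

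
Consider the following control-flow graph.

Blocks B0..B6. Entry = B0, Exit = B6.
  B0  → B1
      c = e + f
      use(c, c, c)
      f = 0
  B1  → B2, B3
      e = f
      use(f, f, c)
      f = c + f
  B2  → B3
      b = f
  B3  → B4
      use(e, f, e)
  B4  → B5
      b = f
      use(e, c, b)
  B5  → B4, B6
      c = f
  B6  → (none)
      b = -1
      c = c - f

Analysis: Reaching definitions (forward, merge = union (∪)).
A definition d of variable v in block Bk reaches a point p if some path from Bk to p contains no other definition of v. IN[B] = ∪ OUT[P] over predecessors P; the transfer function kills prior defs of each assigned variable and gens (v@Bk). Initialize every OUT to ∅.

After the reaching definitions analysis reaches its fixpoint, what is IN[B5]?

Answer: {b@B4, c@B0, c@B5, e@B1, f@B1}

Derivation:
Per-block solution:
  B0:  IN={}  OUT={c@B0, f@B0}
  B1:  IN={c@B0, f@B0}  OUT={c@B0, e@B1, f@B1}
  B2:  IN={c@B0, e@B1, f@B1}  OUT={b@B2, c@B0, e@B1, f@B1}
  B3:  IN={b@B2, c@B0, e@B1, f@B1}  OUT={b@B2, c@B0, e@B1, f@B1}
  B4:  IN={b@B2, b@B4, c@B0, c@B5, e@B1, f@B1}  OUT={b@B4, c@B0, c@B5, e@B1, f@B1}
  B5:  IN={b@B4, c@B0, c@B5, e@B1, f@B1}  OUT={b@B4, c@B5, e@B1, f@B1}
  B6:  IN={b@B4, c@B5, e@B1, f@B1}  OUT={b@B6, c@B6, e@B1, f@B1}

Merge at B5: IN[B5] = OUT[B4] = {b@B4, c@B0, c@B5, e@B1, f@B1}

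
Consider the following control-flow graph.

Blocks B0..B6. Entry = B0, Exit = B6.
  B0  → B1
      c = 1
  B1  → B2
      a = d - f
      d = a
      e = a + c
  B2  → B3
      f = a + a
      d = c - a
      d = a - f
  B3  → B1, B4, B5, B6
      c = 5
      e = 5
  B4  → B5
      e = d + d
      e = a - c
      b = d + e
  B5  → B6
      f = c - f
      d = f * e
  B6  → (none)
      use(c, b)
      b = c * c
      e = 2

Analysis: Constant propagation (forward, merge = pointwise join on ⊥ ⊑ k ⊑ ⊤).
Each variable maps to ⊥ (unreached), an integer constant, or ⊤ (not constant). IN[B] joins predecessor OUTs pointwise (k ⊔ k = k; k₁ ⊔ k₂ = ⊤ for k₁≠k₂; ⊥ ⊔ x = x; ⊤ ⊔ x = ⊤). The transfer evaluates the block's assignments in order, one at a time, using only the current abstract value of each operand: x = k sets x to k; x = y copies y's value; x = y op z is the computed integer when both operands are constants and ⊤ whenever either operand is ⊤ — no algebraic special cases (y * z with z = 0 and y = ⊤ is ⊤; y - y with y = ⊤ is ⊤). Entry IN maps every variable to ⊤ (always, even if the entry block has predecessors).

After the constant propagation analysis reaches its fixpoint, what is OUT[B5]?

Per-block solution:
  B0: | IN=(all ⊤) | OUT={c:1; rest ⊤}
  B1: | IN=(all ⊤) | OUT=(all ⊤)
  B2: | IN=(all ⊤) | OUT=(all ⊤)
  B3: | IN=(all ⊤) | OUT={c:5, e:5; rest ⊤}
  B4: | IN={c:5, e:5; rest ⊤} | OUT={c:5; rest ⊤}
  B5: | IN={c:5; rest ⊤} | OUT={c:5; rest ⊤}
  B6: | IN={c:5; rest ⊤} | OUT={b:25, c:5, e:2; rest ⊤}

Merge at B5: IN[B5] = OUT[B3] ⊔ OUT[B4] = {a: ⊤, b: ⊤, c: 5, d: ⊤, e: ⊤, f: ⊤}
Applying B5's transfer function to that IN value gives OUT[B5] (row B5 above).

Answer: {a: ⊤, b: ⊤, c: 5, d: ⊤, e: ⊤, f: ⊤}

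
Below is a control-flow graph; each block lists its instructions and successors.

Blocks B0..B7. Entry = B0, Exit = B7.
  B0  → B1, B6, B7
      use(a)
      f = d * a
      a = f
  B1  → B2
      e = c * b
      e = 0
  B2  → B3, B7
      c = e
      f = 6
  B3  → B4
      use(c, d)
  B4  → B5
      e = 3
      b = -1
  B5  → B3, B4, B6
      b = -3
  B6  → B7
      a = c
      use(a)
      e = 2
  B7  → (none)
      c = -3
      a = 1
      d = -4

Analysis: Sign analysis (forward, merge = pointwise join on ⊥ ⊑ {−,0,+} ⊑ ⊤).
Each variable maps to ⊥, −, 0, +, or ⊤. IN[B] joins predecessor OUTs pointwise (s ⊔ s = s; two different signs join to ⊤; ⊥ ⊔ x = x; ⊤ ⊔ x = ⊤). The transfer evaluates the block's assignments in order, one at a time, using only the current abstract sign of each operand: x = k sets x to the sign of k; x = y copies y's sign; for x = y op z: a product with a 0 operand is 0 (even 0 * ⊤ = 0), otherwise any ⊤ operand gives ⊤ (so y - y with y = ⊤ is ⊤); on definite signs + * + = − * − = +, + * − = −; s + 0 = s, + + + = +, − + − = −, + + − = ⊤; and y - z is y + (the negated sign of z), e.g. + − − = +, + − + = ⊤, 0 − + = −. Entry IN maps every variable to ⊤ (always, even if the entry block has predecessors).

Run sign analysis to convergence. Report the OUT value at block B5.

Answer: {a: ⊤, b: -, c: 0, d: ⊤, e: +, f: +}

Trace:
Fixpoint table:
  B0:   IN=(all ⊤)   OUT=(all ⊤)
  B1:   IN=(all ⊤)   OUT={e:0; rest ⊤}
  B2:   IN={e:0; rest ⊤}   OUT={c:0, e:0, f:+; rest ⊤}
  B3:   IN={c:0, f:+; rest ⊤}   OUT={c:0, f:+; rest ⊤}
  B4:   IN={c:0, f:+; rest ⊤}   OUT={b:-, c:0, e:+, f:+; rest ⊤}
  B5:   IN={b:-, c:0, e:+, f:+; rest ⊤}   OUT={b:-, c:0, e:+, f:+; rest ⊤}
  B6:   IN=(all ⊤)   OUT={e:+; rest ⊤}
  B7:   IN=(all ⊤)   OUT={a:+, c:-, d:-; rest ⊤}

Merge at B5: IN[B5] = OUT[B4] = {a: ⊤, b: -, c: 0, d: ⊤, e: +, f: +}
Applying B5's transfer function to that IN value gives OUT[B5] (row B5 above).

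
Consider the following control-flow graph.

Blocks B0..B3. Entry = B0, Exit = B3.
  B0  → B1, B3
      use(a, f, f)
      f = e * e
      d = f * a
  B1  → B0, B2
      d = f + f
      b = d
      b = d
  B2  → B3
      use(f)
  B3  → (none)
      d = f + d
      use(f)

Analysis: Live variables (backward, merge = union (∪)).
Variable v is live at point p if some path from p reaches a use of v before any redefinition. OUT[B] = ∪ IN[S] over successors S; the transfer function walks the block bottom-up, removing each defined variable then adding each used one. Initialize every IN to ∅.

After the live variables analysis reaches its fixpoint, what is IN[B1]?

Fixpoint table:
  B0:   IN={a, e, f}   OUT={a, d, e, f}
  B1:   IN={a, e, f}   OUT={a, d, e, f}
  B2:   IN={d, f}   OUT={d, f}
  B3:   IN={d, f}   OUT={}

Merge at B1: OUT[B1] = IN[B0] ⊔ IN[B2] = {a, d, e, f}
Applying B1's transfer function to that OUT value gives IN[B1] (row B1 above).

Answer: {a, e, f}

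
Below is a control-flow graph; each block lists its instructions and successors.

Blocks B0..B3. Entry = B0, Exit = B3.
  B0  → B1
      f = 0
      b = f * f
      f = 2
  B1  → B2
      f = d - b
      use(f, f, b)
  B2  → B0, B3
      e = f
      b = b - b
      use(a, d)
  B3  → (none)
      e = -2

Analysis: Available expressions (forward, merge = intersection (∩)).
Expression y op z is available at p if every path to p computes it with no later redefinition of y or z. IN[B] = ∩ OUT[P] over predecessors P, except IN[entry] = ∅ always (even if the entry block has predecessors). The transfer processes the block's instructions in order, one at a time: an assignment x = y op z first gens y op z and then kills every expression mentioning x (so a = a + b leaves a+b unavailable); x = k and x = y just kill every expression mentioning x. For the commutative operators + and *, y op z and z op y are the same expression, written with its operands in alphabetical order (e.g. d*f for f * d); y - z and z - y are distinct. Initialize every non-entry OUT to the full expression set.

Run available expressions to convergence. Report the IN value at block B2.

Answer: {d-b}

Trace:
Fixpoint table:
  B0: | IN={} | OUT={}
  B1: | IN={} | OUT={d-b}
  B2: | IN={d-b} | OUT={}
  B3: | IN={} | OUT={}

Merge at B2: IN[B2] = OUT[B1] = {d-b}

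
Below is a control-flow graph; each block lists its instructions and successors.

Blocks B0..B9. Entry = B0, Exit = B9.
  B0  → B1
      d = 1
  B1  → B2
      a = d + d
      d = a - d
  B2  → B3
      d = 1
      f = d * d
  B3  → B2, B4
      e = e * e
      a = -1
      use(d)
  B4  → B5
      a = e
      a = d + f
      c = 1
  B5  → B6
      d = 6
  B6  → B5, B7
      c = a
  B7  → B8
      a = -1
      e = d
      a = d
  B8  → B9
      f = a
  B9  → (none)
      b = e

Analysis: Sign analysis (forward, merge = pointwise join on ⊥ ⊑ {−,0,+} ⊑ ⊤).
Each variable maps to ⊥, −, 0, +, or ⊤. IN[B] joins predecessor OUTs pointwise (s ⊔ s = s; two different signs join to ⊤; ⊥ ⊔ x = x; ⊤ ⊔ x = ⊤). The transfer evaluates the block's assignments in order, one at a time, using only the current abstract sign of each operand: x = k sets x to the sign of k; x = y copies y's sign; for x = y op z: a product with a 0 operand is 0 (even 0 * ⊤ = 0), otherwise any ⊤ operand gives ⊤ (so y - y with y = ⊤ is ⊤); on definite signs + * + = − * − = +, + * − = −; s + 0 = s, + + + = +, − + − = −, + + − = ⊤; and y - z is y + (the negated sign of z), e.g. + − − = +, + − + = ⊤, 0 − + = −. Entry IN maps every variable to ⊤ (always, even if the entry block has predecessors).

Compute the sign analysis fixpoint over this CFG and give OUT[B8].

Fixpoint table:
  B0:  IN=(all ⊤)  OUT={d:+; rest ⊤}
  B1:  IN={d:+; rest ⊤}  OUT={a:+; rest ⊤}
  B2:  IN=(all ⊤)  OUT={d:+, f:+; rest ⊤}
  B3:  IN={d:+, f:+; rest ⊤}  OUT={a:-, d:+, f:+; rest ⊤}
  B4:  IN={a:-, d:+, f:+; rest ⊤}  OUT={a:+, c:+, d:+, f:+; rest ⊤}
  B5:  IN={a:+, c:+, d:+, f:+; rest ⊤}  OUT={a:+, c:+, d:+, f:+; rest ⊤}
  B6:  IN={a:+, c:+, d:+, f:+; rest ⊤}  OUT={a:+, c:+, d:+, f:+; rest ⊤}
  B7:  IN={a:+, c:+, d:+, f:+; rest ⊤}  OUT={a:+, c:+, d:+, e:+, f:+; rest ⊤}
  B8:  IN={a:+, c:+, d:+, e:+, f:+; rest ⊤}  OUT={a:+, c:+, d:+, e:+, f:+; rest ⊤}
  B9:  IN={a:+, c:+, d:+, e:+, f:+; rest ⊤}  OUT={a:+, b:+, c:+, d:+, e:+, f:+; rest ⊤}

Merge at B8: IN[B8] = OUT[B7] = {a: +, b: ⊤, c: +, d: +, e: +, f: +}
Applying B8's transfer function to that IN value gives OUT[B8] (row B8 above).

Answer: {a: +, b: ⊤, c: +, d: +, e: +, f: +}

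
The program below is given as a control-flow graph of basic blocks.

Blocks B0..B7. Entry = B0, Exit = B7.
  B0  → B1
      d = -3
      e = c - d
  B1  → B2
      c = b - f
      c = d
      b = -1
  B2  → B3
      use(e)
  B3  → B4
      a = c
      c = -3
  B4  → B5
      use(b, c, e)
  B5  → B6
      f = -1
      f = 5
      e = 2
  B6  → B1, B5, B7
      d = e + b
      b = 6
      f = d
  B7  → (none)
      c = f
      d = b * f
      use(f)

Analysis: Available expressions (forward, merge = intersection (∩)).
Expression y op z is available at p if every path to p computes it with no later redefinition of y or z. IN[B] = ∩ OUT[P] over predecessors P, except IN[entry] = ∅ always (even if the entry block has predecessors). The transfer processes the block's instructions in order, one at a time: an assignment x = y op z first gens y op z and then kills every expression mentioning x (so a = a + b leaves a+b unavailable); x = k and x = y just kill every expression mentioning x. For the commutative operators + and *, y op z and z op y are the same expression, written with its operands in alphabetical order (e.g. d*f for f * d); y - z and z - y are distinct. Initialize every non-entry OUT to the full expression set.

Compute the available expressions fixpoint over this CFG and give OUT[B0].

Fixpoint table:
  B0:   IN={}   OUT={c-d}
  B1:   IN={}   OUT={}
  B2:   IN={}   OUT={}
  B3:   IN={}   OUT={}
  B4:   IN={}   OUT={}
  B5:   IN={}   OUT={}
  B6:   IN={}   OUT={}
  B7:   IN={}   OUT={b*f}

B0 is the boundary node: IN[B0] = {}
Applying B0's transfer function to that IN value gives OUT[B0] (row B0 above).

Answer: {c-d}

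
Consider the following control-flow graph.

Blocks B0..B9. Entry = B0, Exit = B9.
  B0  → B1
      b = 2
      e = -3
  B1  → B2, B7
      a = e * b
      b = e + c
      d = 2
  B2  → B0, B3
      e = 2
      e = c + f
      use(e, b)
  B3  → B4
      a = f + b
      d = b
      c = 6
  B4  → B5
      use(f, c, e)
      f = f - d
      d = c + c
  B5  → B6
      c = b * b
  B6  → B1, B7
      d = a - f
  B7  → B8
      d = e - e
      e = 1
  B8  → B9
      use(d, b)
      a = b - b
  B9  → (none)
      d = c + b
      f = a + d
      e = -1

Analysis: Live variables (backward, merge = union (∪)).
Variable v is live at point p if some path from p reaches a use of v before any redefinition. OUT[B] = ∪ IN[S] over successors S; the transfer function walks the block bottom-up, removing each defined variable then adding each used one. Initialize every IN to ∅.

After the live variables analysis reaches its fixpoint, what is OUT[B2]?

Answer: {b, c, e, f}

Derivation:
Converged values:
  B0: | IN={c, f} | OUT={b, c, e, f}
  B1: | IN={b, c, e, f} | OUT={b, c, e, f}
  B2: | IN={b, c, f} | OUT={b, c, e, f}
  B3: | IN={b, e, f} | OUT={a, b, c, d, e, f}
  B4: | IN={a, b, c, d, e, f} | OUT={a, b, e, f}
  B5: | IN={a, b, e, f} | OUT={a, b, c, e, f}
  B6: | IN={a, b, c, e, f} | OUT={b, c, e, f}
  B7: | IN={b, c, e} | OUT={b, c, d}
  B8: | IN={b, c, d} | OUT={a, b, c}
  B9: | IN={a, b, c} | OUT={}

Merge at B2: OUT[B2] = IN[B0] ⊔ IN[B3] = {b, c, e, f}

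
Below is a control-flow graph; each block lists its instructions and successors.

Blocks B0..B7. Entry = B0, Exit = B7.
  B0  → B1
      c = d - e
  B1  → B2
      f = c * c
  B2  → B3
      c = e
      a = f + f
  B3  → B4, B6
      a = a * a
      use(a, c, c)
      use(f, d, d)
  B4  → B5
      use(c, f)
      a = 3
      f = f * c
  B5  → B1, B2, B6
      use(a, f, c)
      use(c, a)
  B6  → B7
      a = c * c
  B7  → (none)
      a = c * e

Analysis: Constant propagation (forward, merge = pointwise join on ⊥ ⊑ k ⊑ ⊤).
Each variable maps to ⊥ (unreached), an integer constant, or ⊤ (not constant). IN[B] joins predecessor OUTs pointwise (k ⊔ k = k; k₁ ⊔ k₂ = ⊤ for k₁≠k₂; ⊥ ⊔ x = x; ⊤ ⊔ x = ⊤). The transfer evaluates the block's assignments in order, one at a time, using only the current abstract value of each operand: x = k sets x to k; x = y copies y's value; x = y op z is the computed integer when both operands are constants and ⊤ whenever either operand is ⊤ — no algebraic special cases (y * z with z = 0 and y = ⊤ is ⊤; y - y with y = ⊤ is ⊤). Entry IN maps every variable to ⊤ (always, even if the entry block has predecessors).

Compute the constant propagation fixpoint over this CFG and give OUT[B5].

Per-block solution:
  B0:  IN=(all ⊤)  OUT=(all ⊤)
  B1:  IN=(all ⊤)  OUT=(all ⊤)
  B2:  IN=(all ⊤)  OUT=(all ⊤)
  B3:  IN=(all ⊤)  OUT=(all ⊤)
  B4:  IN=(all ⊤)  OUT={a:3; rest ⊤}
  B5:  IN={a:3; rest ⊤}  OUT={a:3; rest ⊤}
  B6:  IN=(all ⊤)  OUT=(all ⊤)
  B7:  IN=(all ⊤)  OUT=(all ⊤)

Merge at B5: IN[B5] = OUT[B4] = {a: 3, b: ⊤, c: ⊤, d: ⊤, e: ⊤, f: ⊤}
Applying B5's transfer function to that IN value gives OUT[B5] (row B5 above).

Answer: {a: 3, b: ⊤, c: ⊤, d: ⊤, e: ⊤, f: ⊤}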